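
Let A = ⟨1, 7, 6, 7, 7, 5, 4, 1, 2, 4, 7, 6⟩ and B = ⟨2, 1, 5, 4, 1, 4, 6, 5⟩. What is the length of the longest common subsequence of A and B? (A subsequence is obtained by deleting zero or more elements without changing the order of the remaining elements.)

Backtracking the LCS table gives one alignment: 1 (A1,B2) → 5 (A6,B3) → 4 (A7,B4) → 1 (A8,B5) → 4 (A10,B6) → 6 (A12,B7).
So the longest common subsequence has length 6.

6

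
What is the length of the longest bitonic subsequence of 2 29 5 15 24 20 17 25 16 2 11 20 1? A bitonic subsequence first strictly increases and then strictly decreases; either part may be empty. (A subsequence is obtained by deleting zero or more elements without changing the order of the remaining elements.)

9

Let inc[i] be the LIS ending at i and dec[i] the longest strictly decreasing subsequence starting at i. inc = [1, 2, 2, 3, 4, 4, 4, 5, 4, 1, 3, 5, 1], dec = [2, 7, 3, 3, 6, 5, 4, 4, 3, 2, 2, 2, 1].
max_i inc[i]+dec[i]−1 = 9, with one witness 2, 5, 15, 24, 20, 17, 16, 11, 1.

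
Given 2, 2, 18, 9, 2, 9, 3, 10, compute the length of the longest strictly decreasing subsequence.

Let dp[i] be the longest decreasing subsequence ending at position i. Then dp = [1, 1, 1, 2, 3, 2, 3, 2].
The maximum is 3; one witness is 18, 9, 2 at positions 3,4,5.

3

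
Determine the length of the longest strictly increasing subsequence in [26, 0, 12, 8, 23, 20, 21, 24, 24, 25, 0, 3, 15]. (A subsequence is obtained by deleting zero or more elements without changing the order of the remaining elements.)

6

Let dp[i] be the longest increasing subsequence ending at position i. Then dp = [1, 1, 2, 2, 3, 3, 4, 5, 5, 6, 1, 2, 3].
The maximum is 6; one witness is 0, 12, 20, 21, 24, 25 at positions 2,3,6,7,8,10.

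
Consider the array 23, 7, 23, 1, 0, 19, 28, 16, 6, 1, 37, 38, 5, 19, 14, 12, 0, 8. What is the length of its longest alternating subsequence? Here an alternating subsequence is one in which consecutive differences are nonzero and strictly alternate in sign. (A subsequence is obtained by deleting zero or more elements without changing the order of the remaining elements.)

Track the best alternating length ending on an up-step vs a down-step at each position: up/down = 1/1, 1/2, 3/1, 1/4, 1/4, 5/4, 5/1, 5/6, 5/6, 5/6, 7/1, 7/1, 7/8, 9/8, 9/10, 9/10, 1/10, 11/10.
The maximum over both is 11; one such subsequence is 23, 7, 23, 1, 19, 16, 37, 5, 19, 0, 8.

11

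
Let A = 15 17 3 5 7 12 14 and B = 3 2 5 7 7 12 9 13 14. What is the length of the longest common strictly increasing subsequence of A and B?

For each value that appears in both, track the longest common increasing run ending there.
The best achievable length is 5; one witness is 3, 5, 7, 12, 14 (A-positions 3,4,5,6,7, B-positions 1,3,4,6,9).

5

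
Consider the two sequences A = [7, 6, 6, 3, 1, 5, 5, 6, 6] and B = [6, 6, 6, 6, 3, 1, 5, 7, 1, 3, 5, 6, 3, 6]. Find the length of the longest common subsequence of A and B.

Backtracking the LCS table gives one alignment: 6 (A2,B3) → 6 (A3,B4) → 3 (A4,B5) → 1 (A5,B6) → 5 (A6,B7) → 5 (A7,B11) → 6 (A8,B12) → 6 (A9,B14).
So the longest common subsequence has length 8.

8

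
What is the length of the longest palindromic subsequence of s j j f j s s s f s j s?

Using dp[i][j] = 2 + dp[i+1][j−1] if the ends match, else max(dp[i+1][j], dp[i][j−1]):
dp[1][12] = 9. A witness is sjfsssfjs at positions 1,2,4,6,7,8,9,11,12.

9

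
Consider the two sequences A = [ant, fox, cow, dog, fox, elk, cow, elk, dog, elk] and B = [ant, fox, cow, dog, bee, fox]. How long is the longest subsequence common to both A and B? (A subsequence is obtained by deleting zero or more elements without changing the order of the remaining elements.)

5

A longest common subsequence is ant, fox, cow, dog, fox (length 5); the LCS DP confirms no longer common subsequence exists.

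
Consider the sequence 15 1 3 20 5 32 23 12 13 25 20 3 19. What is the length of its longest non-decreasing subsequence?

Let dp[i] be the longest non-decreasing subsequence ending at position i. Then dp = [1, 1, 2, 3, 3, 4, 4, 4, 5, 6, 6, 3, 6].
The maximum is 6; one witness is 1, 3, 5, 12, 13, 25 at positions 2,3,5,8,9,10.

6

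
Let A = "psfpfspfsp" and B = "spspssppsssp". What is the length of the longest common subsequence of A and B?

A longest common subsequence is pspspsp (length 7); the LCS DP confirms no longer common subsequence exists.

7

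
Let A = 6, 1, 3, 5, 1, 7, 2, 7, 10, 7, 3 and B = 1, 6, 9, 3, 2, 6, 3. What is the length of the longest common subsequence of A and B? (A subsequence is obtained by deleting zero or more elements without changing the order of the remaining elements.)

4

Backtracking the LCS table gives one alignment: 6 (A1,B2) → 3 (A3,B4) → 2 (A7,B5) → 3 (A11,B7).
So the longest common subsequence has length 4.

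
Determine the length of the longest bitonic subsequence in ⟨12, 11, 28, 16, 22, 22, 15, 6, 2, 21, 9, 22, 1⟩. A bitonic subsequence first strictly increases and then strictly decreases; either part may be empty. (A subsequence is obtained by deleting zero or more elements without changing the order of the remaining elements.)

7

One longest bitonic subsequence is 12, 28, 22, 15, 6, 2, 1 (positions 1,3,6,7,8,9,13): it rises to 28 then falls. Length 7 is optimal.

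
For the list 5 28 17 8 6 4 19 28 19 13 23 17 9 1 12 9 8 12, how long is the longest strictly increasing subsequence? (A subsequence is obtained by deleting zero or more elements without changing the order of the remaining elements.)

4

Let dp[i] be the longest increasing subsequence ending at position i. Then dp = [1, 2, 2, 2, 2, 1, 3, 4, 3, 3, 4, 4, 3, 1, 4, 3, 3, 4].
The maximum is 4; one witness is 5, 17, 19, 28 at positions 1,3,7,8.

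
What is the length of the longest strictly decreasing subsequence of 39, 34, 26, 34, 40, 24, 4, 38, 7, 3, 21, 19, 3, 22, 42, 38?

7

Scanning left to right, the best length ending at each element is: 39→1, 34→2, 26→3, 34→2, 40→1, 24→4, 4→5, 38→2, 7→5, 3→6, 21→5, 19→6, 3→7, 22→5, 42→1, 38→2.
So the longest decreasing subsequence has length 7, e.g. 39, 34, 26, 24, 21, 19, 3.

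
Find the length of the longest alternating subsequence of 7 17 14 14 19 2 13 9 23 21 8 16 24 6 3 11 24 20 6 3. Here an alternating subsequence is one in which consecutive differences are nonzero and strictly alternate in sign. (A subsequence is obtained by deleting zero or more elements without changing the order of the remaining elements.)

13

Track the best alternating length ending on an up-step vs a down-step at each position: up/down = 1/1, 2/1, 2/3, 2/3, 4/1, 1/5, 6/5, 6/7, 8/1, 8/9, 6/9, 10/9, 10/1, 6/11, 6/11, 12/11, 12/1, 12/13, 12/13, 6/13.
The maximum over both is 13; one such subsequence is 7, 17, 14, 19, 2, 13, 9, 23, 8, 16, 6, 24, 20.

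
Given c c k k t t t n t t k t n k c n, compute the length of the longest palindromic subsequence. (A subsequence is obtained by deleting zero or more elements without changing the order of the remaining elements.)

11

One longest palindromic subsequence is cktttntttkc (positions 2,3,5,6,7,8,9,10,12,14,15); it reads the same forward and backward, and the interval DP gives dp[1][16] = 11.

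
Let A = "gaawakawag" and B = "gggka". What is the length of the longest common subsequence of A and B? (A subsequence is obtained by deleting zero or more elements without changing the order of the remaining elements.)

3

Backtracking the LCS table gives one alignment: g (A1,B3) → k (A6,B4) → a (A9,B5).
So the longest common subsequence has length 3.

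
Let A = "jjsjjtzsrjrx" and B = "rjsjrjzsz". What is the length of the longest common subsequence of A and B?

6

Backtracking the LCS table gives one alignment: j (A2,B2) → s (A3,B3) → j (A4,B4) → j (A5,B6) → z (A7,B7) → s (A8,B8).
So the longest common subsequence has length 6.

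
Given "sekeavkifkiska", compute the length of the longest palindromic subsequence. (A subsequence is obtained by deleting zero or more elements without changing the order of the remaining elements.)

7

Using dp[i][j] = 2 + dp[i+1][j−1] if the ends match, else max(dp[i+1][j], dp[i][j−1]):
dp[1][14] = 7. A witness is akikika at positions 5,7,8,10,11,13,14.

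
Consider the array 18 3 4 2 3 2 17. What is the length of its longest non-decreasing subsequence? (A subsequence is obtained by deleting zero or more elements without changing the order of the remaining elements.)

Let dp[i] be the longest non-decreasing subsequence ending at position i. Then dp = [1, 1, 2, 1, 2, 2, 3].
The maximum is 3; one witness is 3, 4, 17 at positions 2,3,7.

3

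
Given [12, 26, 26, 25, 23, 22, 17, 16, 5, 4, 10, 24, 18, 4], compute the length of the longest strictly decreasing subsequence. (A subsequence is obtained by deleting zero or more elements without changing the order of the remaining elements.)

8

Let dp[i] be the longest decreasing subsequence ending at position i. Then dp = [1, 1, 1, 2, 3, 4, 5, 6, 7, 8, 7, 3, 5, 8].
The maximum is 8; one witness is 26, 25, 23, 22, 17, 16, 5, 4 at positions 2,4,5,6,7,8,9,10.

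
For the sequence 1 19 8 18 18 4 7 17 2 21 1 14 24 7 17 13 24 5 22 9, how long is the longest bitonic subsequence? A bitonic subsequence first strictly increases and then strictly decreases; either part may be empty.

One longest bitonic subsequence is 1, 4, 7, 17, 21, 24, 17, 13, 9 (positions 1,6,7,8,10,13,15,16,20): it rises to 24 then falls. Length 9 is optimal.

9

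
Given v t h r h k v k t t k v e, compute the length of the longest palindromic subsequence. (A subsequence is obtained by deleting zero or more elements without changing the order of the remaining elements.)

Using dp[i][j] = 2 + dp[i+1][j−1] if the ends match, else max(dp[i+1][j], dp[i][j−1]):
dp[1][13] = 7. A witness is vtkvktv at positions 1,2,6,7,8,10,12.

7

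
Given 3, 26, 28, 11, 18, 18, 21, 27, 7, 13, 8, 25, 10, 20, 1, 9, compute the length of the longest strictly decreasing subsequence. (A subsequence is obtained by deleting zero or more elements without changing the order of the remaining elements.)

5

Scanning left to right, the best length ending at each element is: 3→1, 26→1, 28→1, 11→2, 18→2, 18→2, 21→2, 27→2, 7→3, 13→3, 8→4, 25→3, 10→4, 20→4, 1→5, 9→5.
So the longest decreasing subsequence has length 5, e.g. 26, 18, 13, 8, 1.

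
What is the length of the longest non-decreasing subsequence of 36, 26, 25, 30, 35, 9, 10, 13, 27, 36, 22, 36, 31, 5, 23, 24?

One longest non-decreasing subsequence is 9, 10, 13, 27, 36, 36 (positions 6,7,8,9,10,12), of length 6; no longer one exists.

6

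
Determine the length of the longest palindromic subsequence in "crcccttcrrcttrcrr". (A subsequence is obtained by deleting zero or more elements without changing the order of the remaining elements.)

12

One longest palindromic subsequence is rcttcrrcttcr (positions 2,5,6,7,8,9,10,11,12,13,15,17); it reads the same forward and backward, and the interval DP gives dp[1][17] = 12.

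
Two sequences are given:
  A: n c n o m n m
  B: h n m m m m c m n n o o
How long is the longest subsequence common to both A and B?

4

Backtracking the LCS table gives one alignment: n (A1,B2) → c (A2,B7) → n (A3,B10) → o (A4,B12).
So the longest common subsequence has length 4.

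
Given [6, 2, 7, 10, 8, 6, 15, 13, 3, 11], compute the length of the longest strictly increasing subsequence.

One longest increasing subsequence is 6, 7, 10, 15 (positions 1,3,4,7), of length 4; no longer one exists.

4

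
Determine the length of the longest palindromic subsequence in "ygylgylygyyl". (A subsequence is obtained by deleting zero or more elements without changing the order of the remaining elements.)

9

One longest palindromic subsequence is yygylygyy (positions 1,3,5,6,7,8,9,10,11); it reads the same forward and backward, and the interval DP gives dp[1][12] = 9.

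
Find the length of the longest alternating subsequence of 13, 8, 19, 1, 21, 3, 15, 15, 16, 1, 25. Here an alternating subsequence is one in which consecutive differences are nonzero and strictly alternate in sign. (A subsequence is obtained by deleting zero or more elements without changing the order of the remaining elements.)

A longest alternating subsequence is 13, 8, 19, 1, 21, 3, 15, 1, 25 (positions 1,2,3,4,5,6,7,10,11); its 8 consecutive differences strictly alternate in sign, and length 9 is optimal.

9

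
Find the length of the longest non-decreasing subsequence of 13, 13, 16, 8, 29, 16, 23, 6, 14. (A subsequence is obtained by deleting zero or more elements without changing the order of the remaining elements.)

Let dp[i] be the longest non-decreasing subsequence ending at position i. Then dp = [1, 2, 3, 1, 4, 4, 5, 1, 3].
The maximum is 5; one witness is 13, 13, 16, 16, 23 at positions 1,2,3,6,7.

5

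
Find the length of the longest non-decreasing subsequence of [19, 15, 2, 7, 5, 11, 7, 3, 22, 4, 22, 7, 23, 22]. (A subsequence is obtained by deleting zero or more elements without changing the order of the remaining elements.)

Scanning left to right, the best length ending at each element is: 19→1, 15→1, 2→1, 7→2, 5→2, 11→3, 7→3, 3→2, 22→4, 4→3, 22→5, 7→4, 23→6, 22→6.
So the longest non-decreasing subsequence has length 6, e.g. 2, 7, 11, 22, 22, 23.

6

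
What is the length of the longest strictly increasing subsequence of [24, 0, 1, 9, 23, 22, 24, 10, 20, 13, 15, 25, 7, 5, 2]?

Let dp[i] be the longest increasing subsequence ending at position i. Then dp = [1, 1, 2, 3, 4, 4, 5, 4, 5, 5, 6, 7, 3, 3, 3].
The maximum is 7; one witness is 0, 1, 9, 10, 13, 15, 25 at positions 2,3,4,8,10,11,12.

7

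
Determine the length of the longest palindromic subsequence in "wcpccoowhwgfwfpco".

Using dp[i][j] = 2 + dp[i+1][j−1] if the ends match, else max(dp[i+1][j], dp[i][j−1]):
dp[1][17] = 7. A witness is cpfwfpc at positions 2,3,12,13,14,15,16.

7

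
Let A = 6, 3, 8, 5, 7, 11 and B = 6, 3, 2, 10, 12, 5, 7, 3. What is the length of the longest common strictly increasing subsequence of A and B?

3

For each value that appears in both, track the longest common increasing run ending there.
The best achievable length is 3; one witness is 3, 5, 7 (A-positions 2,4,5, B-positions 2,6,7).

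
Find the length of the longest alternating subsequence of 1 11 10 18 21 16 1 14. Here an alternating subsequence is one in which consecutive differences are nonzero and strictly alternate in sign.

6

Track the best alternating length ending on an up-step vs a down-step at each position: up/down = 1/1, 2/1, 2/3, 4/1, 4/1, 4/5, 1/5, 6/5.
The maximum over both is 6; one such subsequence is 1, 11, 10, 18, 1, 14.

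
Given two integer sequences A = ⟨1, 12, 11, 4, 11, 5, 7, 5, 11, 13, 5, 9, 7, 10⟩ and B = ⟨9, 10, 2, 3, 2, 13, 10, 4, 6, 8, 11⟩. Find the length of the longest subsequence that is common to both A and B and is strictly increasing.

For each value that appears in both, track the longest common increasing run ending there.
The best achievable length is 2; one witness is 9, 10 (A-positions 12,14, B-positions 1,2).

2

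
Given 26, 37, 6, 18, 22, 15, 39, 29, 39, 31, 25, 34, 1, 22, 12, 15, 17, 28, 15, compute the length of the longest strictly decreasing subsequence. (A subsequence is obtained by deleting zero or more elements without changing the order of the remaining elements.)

6

Let dp[i] be the longest decreasing subsequence ending at position i. Then dp = [1, 1, 2, 2, 2, 3, 1, 2, 1, 2, 3, 2, 4, 4, 5, 5, 5, 3, 6].
The maximum is 6; one witness is 37, 29, 25, 22, 17, 15 at positions 2,8,11,14,17,19.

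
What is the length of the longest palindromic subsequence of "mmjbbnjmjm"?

8

One longest palindromic subsequence is mmjbbjmm (positions 1,2,3,4,5,7,8,10); it reads the same forward and backward, and the interval DP gives dp[1][10] = 8.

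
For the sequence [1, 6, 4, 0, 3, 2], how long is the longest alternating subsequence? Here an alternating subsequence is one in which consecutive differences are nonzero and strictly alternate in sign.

5

A longest alternating subsequence is 1, 6, 0, 3, 2 (positions 1,2,4,5,6); its 4 consecutive differences strictly alternate in sign, and length 5 is optimal.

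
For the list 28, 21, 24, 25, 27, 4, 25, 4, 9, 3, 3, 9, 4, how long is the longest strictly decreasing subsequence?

5

Scanning left to right, the best length ending at each element is: 28→1, 21→2, 24→2, 25→2, 27→2, 4→3, 25→3, 4→4, 9→4, 3→5, 3→5, 9→4, 4→5.
So the longest decreasing subsequence has length 5, e.g. 28, 27, 25, 4, 3.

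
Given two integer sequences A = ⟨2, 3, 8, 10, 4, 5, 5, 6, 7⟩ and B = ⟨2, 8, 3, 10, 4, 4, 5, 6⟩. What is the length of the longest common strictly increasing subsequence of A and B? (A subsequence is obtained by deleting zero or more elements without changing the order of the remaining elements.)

For each value that appears in both, track the longest common increasing run ending there.
The best achievable length is 5; one witness is 2, 3, 4, 5, 6 (A-positions 1,2,5,6,8, B-positions 1,3,5,7,8).

5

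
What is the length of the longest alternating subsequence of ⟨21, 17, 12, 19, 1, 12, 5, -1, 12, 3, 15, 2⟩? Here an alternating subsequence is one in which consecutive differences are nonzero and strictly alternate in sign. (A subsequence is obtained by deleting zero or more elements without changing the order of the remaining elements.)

10

A longest alternating subsequence is 21, 17, 19, 1, 12, 5, 12, 3, 15, 2 (positions 1,2,4,5,6,7,9,10,11,12); its 9 consecutive differences strictly alternate in sign, and length 10 is optimal.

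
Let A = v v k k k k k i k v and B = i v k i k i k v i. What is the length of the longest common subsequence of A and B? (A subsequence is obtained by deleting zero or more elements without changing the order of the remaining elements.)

6

A longest common subsequence is vkkikv (length 6); the LCS DP confirms no longer common subsequence exists.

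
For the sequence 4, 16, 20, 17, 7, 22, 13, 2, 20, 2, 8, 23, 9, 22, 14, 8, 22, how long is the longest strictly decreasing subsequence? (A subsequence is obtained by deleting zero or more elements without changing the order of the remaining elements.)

One longest decreasing subsequence is 20, 17, 13, 9, 8 (positions 3,4,7,13,16), of length 5; no longer one exists.

5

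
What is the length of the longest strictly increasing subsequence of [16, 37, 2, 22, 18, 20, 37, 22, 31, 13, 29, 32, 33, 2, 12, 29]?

One longest increasing subsequence is 16, 18, 20, 22, 31, 32, 33 (positions 1,5,6,8,9,12,13), of length 7; no longer one exists.

7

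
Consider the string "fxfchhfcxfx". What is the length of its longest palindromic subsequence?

8

One longest palindromic subsequence is xfchhcfx (positions 2,3,4,5,6,8,10,11); it reads the same forward and backward, and the interval DP gives dp[1][11] = 8.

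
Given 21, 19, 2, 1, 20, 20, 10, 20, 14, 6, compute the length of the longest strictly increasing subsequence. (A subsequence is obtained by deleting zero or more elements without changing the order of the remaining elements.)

3

One longest increasing subsequence is 2, 10, 20 (positions 3,7,8), of length 3; no longer one exists.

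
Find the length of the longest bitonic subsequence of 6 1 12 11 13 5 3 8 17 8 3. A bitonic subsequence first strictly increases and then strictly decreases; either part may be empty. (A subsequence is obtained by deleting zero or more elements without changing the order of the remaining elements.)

6

Let inc[i] be the LIS ending at i and dec[i] the longest strictly decreasing subsequence starting at i. inc = [1, 1, 2, 2, 3, 2, 2, 3, 4, 3, 2], dec = [3, 1, 4, 3, 3, 2, 1, 2, 3, 2, 1].
max_i inc[i]+dec[i]−1 = 6, with one witness 6, 12, 13, 17, 8, 3.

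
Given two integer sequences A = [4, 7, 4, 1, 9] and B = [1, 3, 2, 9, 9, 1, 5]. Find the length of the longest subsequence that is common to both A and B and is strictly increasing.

2

A longest common strictly increasing subsequence is 1, 9 (length 2); it appears in order in both A and B, and no longer such subsequence exists.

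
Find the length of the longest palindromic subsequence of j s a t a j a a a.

5

One longest palindromic subsequence is aaaaa (positions 3,5,7,8,9); it reads the same forward and backward, and the interval DP gives dp[1][9] = 5.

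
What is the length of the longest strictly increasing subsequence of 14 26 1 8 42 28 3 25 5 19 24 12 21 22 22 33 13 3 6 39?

Scanning left to right, the best length ending at each element is: 14→1, 26→2, 1→1, 8→2, 42→3, 28→3, 3→2, 25→3, 5→3, 19→4, 24→5, 12→4, 21→5, 22→6, 22→6, 33→7, 13→5, 3→2, 6→4, 39→8.
So the longest increasing subsequence has length 8, e.g. 1, 3, 5, 19, 21, 22, 33, 39.

8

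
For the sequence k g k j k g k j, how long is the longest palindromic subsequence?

7

One longest palindromic subsequence is kgkjkgk (positions 1,2,3,4,5,6,7); it reads the same forward and backward, and the interval DP gives dp[1][8] = 7.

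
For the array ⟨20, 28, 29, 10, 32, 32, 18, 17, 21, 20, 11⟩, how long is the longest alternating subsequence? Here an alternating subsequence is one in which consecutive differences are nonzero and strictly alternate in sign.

A longest alternating subsequence is 20, 28, 10, 32, 18, 21, 20 (positions 1,2,4,5,7,9,10); its 6 consecutive differences strictly alternate in sign, and length 7 is optimal.

7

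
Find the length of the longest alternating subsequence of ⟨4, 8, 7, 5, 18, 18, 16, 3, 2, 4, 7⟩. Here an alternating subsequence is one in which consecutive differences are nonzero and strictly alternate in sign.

6

Track the best alternating length ending on an up-step vs a down-step at each position: up/down = 1/1, 2/1, 2/3, 2/3, 4/1, 4/1, 4/5, 1/5, 1/5, 6/5, 6/5.
The maximum over both is 6; one such subsequence is 4, 8, 7, 18, 3, 4.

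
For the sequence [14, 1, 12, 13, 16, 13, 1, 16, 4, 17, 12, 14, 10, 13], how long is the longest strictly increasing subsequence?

Scanning left to right, the best length ending at each element is: 14→1, 1→1, 12→2, 13→3, 16→4, 13→3, 1→1, 16→4, 4→2, 17→5, 12→3, 14→4, 10→3, 13→4.
So the longest increasing subsequence has length 5, e.g. 1, 12, 13, 16, 17.

5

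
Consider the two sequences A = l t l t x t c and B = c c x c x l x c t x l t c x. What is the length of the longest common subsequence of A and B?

Backtracking the LCS table gives one alignment: l (A1,B6) → t (A2,B9) → l (A3,B11) → t (A4,B12) → x (A5,B14).
So the longest common subsequence has length 5.

5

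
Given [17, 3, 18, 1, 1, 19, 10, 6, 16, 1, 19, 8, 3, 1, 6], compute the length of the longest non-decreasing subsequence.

One longest non-decreasing subsequence is 1, 1, 10, 16, 19 (positions 4,5,7,9,11), of length 5; no longer one exists.

5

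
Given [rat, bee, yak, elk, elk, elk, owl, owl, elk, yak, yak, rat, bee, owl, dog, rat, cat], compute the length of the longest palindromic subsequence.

Using dp[i][j] = 2 + dp[i+1][j−1] if the ends match, else max(dp[i+1][j], dp[i][j−1]):
dp[1][17] = 10. A witness is rat bee yak elk owl owl elk yak bee rat at positions 1,2,3,6,7,8,9,11,13,16.

10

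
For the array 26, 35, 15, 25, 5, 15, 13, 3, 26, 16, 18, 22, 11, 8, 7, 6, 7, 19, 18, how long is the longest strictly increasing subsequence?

5

Scanning left to right, the best length ending at each element is: 26→1, 35→2, 15→1, 25→2, 5→1, 15→2, 13→2, 3→1, 26→3, 16→3, 18→4, 22→5, 11→2, 8→2, 7→2, 6→2, 7→3, 19→5, 18→4.
So the longest increasing subsequence has length 5, e.g. 5, 15, 16, 18, 22.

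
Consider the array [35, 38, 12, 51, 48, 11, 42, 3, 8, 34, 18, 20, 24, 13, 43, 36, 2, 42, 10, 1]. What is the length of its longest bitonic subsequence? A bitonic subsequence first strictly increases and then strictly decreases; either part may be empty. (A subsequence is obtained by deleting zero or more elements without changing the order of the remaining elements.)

10

One longest bitonic subsequence is 35, 38, 51, 48, 42, 34, 24, 13, 10, 1 (positions 1,2,4,5,7,10,13,14,19,20): it rises to 51 then falls. Length 10 is optimal.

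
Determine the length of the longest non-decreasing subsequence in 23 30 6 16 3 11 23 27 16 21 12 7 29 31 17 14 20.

6

Scanning left to right, the best length ending at each element is: 23→1, 30→2, 6→1, 16→2, 3→1, 11→2, 23→3, 27→4, 16→3, 21→4, 12→3, 7→2, 29→5, 31→6, 17→4, 14→4, 20→5.
So the longest non-decreasing subsequence has length 6, e.g. 6, 16, 23, 27, 29, 31.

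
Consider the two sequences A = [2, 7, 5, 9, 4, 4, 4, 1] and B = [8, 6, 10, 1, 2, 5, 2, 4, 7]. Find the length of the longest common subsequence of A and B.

3

Backtracking the LCS table gives one alignment: 2 (A1,B5) → 5 (A3,B6) → 4 (A5,B8).
So the longest common subsequence has length 3.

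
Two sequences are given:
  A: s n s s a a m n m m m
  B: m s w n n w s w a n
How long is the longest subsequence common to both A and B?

5

A longest common subsequence is snsan (length 5); the LCS DP confirms no longer common subsequence exists.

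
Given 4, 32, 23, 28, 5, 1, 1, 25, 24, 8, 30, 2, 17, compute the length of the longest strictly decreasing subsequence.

6

Scanning left to right, the best length ending at each element is: 4→1, 32→1, 23→2, 28→2, 5→3, 1→4, 1→4, 25→3, 24→4, 8→5, 30→2, 2→6, 17→5.
So the longest decreasing subsequence has length 6, e.g. 32, 28, 25, 24, 8, 2.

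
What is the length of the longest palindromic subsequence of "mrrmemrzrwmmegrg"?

9

One longest palindromic subsequence is remrzrmer (positions 3,5,6,7,8,9,12,13,15); it reads the same forward and backward, and the interval DP gives dp[1][16] = 9.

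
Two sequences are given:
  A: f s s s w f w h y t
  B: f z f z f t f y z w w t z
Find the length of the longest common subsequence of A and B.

4

A longest common subsequence is fwwt (length 4); the LCS DP confirms no longer common subsequence exists.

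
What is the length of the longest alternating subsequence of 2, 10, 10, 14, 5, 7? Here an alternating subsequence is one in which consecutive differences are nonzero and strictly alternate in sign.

Track the best alternating length ending on an up-step vs a down-step at each position: up/down = 1/1, 2/1, 2/1, 2/1, 2/3, 4/3.
The maximum over both is 4; one such subsequence is 2, 10, 5, 7.

4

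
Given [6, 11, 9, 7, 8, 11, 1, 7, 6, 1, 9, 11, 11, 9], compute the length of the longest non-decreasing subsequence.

6

Let dp[i] be the longest non-decreasing subsequence ending at position i. Then dp = [1, 2, 2, 2, 3, 4, 1, 3, 2, 2, 4, 5, 6, 5].
The maximum is 6; one witness is 6, 7, 8, 11, 11, 11 at positions 1,4,5,6,12,13.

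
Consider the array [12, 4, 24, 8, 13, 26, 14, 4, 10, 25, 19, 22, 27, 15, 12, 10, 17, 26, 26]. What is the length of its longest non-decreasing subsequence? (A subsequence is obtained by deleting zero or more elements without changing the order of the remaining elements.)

Let dp[i] be the longest non-decreasing subsequence ending at position i. Then dp = [1, 1, 2, 2, 3, 4, 4, 2, 3, 5, 5, 6, 7, 5, 4, 4, 6, 7, 8].
The maximum is 8; one witness is 4, 8, 13, 14, 19, 22, 26, 26 at positions 2,4,5,7,11,12,18,19.

8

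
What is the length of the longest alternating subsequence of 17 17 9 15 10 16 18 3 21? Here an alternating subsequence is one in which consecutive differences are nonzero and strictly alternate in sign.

Track the best alternating length ending on an up-step vs a down-step at each position: up/down = 1/1, 1/1, 1/2, 3/2, 3/4, 5/2, 5/1, 1/6, 7/1.
The maximum over both is 7; one such subsequence is 17, 9, 15, 10, 16, 3, 21.

7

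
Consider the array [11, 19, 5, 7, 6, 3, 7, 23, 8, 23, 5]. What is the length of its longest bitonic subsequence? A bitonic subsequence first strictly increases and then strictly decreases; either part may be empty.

Let inc[i] be the LIS ending at i and dec[i] the longest strictly decreasing subsequence starting at i. inc = [1, 2, 1, 2, 2, 1, 3, 4, 4, 5, 2], dec = [4, 4, 2, 3, 2, 1, 2, 3, 2, 2, 1].
max_i inc[i]+dec[i]−1 = 6, with one witness 5, 6, 7, 23, 8, 5.

6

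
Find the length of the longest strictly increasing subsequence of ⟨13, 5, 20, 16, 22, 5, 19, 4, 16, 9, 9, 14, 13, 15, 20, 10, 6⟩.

5

One longest increasing subsequence is 5, 9, 14, 15, 20 (positions 2,10,12,14,15), of length 5; no longer one exists.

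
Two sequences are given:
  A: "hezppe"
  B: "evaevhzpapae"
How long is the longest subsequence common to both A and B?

5

Backtracking the LCS table gives one alignment: h (A1,B6) → z (A3,B7) → p (A4,B8) → p (A5,B10) → e (A6,B12).
So the longest common subsequence has length 5.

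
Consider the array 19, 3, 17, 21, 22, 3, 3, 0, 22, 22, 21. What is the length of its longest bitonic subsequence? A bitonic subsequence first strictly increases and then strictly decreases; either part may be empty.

Let inc[i] be the LIS ending at i and dec[i] the longest strictly decreasing subsequence starting at i. inc = [1, 1, 2, 3, 4, 1, 1, 1, 4, 4, 3], dec = [4, 2, 3, 3, 3, 2, 2, 1, 2, 2, 1].
max_i inc[i]+dec[i]−1 = 6, with one witness 3, 17, 21, 22, 3, 0.

6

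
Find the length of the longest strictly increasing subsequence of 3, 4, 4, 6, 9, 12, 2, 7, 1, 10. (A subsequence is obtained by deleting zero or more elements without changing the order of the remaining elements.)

One longest increasing subsequence is 3, 4, 6, 9, 12 (positions 1,2,4,5,6), of length 5; no longer one exists.

5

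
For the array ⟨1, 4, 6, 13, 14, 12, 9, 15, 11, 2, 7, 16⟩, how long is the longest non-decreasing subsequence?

Let dp[i] be the longest non-decreasing subsequence ending at position i. Then dp = [1, 2, 3, 4, 5, 4, 4, 6, 5, 2, 4, 7].
The maximum is 7; one witness is 1, 4, 6, 13, 14, 15, 16 at positions 1,2,3,4,5,8,12.

7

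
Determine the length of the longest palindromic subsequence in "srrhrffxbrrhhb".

6

Using dp[i][j] = 2 + dp[i+1][j−1] if the ends match, else max(dp[i+1][j], dp[i][j−1]):
dp[1][14] = 6. A witness is hrffrh at positions 4,5,6,7,11,13.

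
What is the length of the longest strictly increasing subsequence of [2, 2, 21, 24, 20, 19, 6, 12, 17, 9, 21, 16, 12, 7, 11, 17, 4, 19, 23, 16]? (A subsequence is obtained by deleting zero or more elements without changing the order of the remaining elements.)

7

One longest increasing subsequence is 2, 6, 12, 16, 17, 19, 23 (positions 1,7,8,12,16,18,19), of length 7; no longer one exists.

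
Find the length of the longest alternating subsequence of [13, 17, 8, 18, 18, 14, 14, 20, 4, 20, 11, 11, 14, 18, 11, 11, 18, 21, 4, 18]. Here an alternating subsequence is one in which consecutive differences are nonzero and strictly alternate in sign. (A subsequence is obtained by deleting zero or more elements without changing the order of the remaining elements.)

14

Track the best alternating length ending on an up-step vs a down-step at each position: up/down = 1/1, 2/1, 1/3, 4/1, 4/1, 4/5, 4/5, 6/1, 1/7, 8/1, 8/9, 8/9, 10/9, 10/9, 8/11, 8/11, 12/9, 12/1, 1/13, 14/13.
The maximum over both is 14; one such subsequence is 13, 17, 8, 18, 14, 20, 4, 20, 11, 14, 11, 18, 4, 18.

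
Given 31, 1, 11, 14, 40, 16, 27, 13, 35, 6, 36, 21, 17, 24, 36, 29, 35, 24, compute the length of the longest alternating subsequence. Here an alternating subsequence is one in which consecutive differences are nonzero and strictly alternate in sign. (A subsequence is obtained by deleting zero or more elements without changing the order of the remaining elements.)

14

A longest alternating subsequence is 31, 1, 40, 16, 27, 13, 35, 6, 36, 21, 36, 29, 35, 24 (positions 1,2,5,6,7,8,9,10,11,12,15,16,17,18); its 13 consecutive differences strictly alternate in sign, and length 14 is optimal.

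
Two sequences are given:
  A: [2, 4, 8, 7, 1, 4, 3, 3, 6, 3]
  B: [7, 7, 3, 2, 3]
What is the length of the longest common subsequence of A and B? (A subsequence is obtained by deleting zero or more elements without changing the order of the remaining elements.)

3

Backtracking the LCS table gives one alignment: 7 (A4,B2) → 3 (A7,B3) → 3 (A10,B5).
So the longest common subsequence has length 3.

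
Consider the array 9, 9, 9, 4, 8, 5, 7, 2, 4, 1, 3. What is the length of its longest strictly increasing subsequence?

3

One longest increasing subsequence is 4, 5, 7 (positions 4,6,7), of length 3; no longer one exists.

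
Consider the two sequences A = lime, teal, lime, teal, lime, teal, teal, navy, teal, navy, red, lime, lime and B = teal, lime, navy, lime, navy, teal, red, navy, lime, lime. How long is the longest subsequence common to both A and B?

8

A longest common subsequence is teal, lime, lime, navy, teal, navy, lime, lime (length 8); the LCS DP confirms no longer common subsequence exists.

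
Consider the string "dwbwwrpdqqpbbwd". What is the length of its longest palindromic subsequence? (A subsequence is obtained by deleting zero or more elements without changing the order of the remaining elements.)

Using dp[i][j] = 2 + dp[i+1][j−1] if the ends match, else max(dp[i+1][j], dp[i][j−1]):
dp[1][15] = 10. A witness is dwbpqqpbwd at positions 1,2,3,7,9,10,11,13,14,15.

10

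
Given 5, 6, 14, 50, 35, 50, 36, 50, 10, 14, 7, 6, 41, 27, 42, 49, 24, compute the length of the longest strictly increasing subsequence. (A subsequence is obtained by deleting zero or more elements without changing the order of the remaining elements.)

8

Scanning left to right, the best length ending at each element is: 5→1, 6→2, 14→3, 50→4, 35→4, 50→5, 36→5, 50→6, 10→3, 14→4, 7→3, 6→2, 41→6, 27→5, 42→7, 49→8, 24→5.
So the longest increasing subsequence has length 8, e.g. 5, 6, 14, 35, 36, 41, 42, 49.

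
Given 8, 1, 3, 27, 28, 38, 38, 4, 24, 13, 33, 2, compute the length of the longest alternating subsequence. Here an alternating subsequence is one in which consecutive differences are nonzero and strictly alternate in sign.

Track the best alternating length ending on an up-step vs a down-step at each position: up/down = 1/1, 1/2, 3/2, 3/1, 3/1, 3/1, 3/1, 3/4, 5/4, 5/6, 7/4, 3/8.
The maximum over both is 8; one such subsequence is 8, 1, 27, 4, 24, 13, 33, 2.

8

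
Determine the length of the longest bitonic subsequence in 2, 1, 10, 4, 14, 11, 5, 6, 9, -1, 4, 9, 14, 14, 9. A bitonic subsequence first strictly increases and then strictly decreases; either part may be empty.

7

Let inc[i] be the LIS ending at i and dec[i] the longest strictly decreasing subsequence starting at i. inc = [1, 1, 2, 2, 3, 3, 3, 4, 5, 1, 2, 5, 6, 6, 5], dec = [3, 2, 3, 2, 4, 3, 2, 2, 2, 1, 1, 1, 2, 2, 1].
max_i inc[i]+dec[i]−1 = 7, with one witness 2, 4, 5, 6, 9, 14, 9.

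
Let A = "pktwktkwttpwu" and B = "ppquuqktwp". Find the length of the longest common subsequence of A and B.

A longest common subsequence is pktwp (length 5); the LCS DP confirms no longer common subsequence exists.

5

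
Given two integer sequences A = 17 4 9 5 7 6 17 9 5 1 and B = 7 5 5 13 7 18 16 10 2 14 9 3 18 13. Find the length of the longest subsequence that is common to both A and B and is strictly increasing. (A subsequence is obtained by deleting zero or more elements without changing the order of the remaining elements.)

A longest common strictly increasing subsequence is 5, 7, 9 (length 3); it appears in order in both A and B, and no longer such subsequence exists.

3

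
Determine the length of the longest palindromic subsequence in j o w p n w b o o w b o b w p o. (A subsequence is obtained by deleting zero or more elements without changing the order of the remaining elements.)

11

Using dp[i][j] = 2 + dp[i+1][j−1] if the ends match, else max(dp[i+1][j], dp[i][j−1]):
dp[1][16] = 11. A witness is opwbobobwpo at positions 2,4,6,7,8,11,12,13,14,15,16.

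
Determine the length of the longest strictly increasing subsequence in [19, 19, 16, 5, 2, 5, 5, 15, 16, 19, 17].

Let dp[i] be the longest increasing subsequence ending at position i. Then dp = [1, 1, 1, 1, 1, 2, 2, 3, 4, 5, 5].
The maximum is 5; one witness is 2, 5, 15, 16, 19 at positions 5,6,8,9,10.

5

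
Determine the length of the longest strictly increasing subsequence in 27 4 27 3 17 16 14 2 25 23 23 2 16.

3

One longest increasing subsequence is 4, 17, 25 (positions 2,5,9), of length 3; no longer one exists.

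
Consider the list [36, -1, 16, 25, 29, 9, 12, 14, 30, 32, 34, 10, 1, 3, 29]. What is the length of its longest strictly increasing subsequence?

7

Let dp[i] be the longest increasing subsequence ending at position i. Then dp = [1, 1, 2, 3, 4, 2, 3, 4, 5, 6, 7, 3, 2, 3, 5].
The maximum is 7; one witness is -1, 16, 25, 29, 30, 32, 34 at positions 2,3,4,5,9,10,11.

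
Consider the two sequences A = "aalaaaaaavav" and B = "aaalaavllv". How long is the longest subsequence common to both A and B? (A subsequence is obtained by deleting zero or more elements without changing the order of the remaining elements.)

Backtracking the LCS table gives one alignment: a (A1,B2) → a (A2,B3) → l (A3,B4) → a (A8,B5) → a (A9,B6) → v (A10,B7) → v (A12,B10).
So the longest common subsequence has length 7.

7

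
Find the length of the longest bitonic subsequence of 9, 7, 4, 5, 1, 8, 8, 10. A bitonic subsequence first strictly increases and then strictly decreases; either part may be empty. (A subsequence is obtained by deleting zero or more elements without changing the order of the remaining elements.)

Let inc[i] be the LIS ending at i and dec[i] the longest strictly decreasing subsequence starting at i. inc = [1, 1, 1, 2, 1, 3, 3, 4], dec = [4, 3, 2, 2, 1, 1, 1, 1].
max_i inc[i]+dec[i]−1 = 4, with one witness 9, 7, 5, 1.

4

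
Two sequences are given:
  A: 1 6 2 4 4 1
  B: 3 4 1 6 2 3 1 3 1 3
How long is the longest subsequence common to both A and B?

A longest common subsequence is 1, 6, 2, 1 (length 4); the LCS DP confirms no longer common subsequence exists.

4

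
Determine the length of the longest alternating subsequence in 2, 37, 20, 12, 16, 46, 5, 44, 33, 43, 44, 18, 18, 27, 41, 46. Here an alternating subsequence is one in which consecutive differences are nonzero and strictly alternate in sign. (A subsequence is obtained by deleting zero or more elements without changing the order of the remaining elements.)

10

A longest alternating subsequence is 2, 37, 12, 16, 5, 44, 33, 43, 18, 27 (positions 1,2,4,5,7,8,9,10,12,14); its 9 consecutive differences strictly alternate in sign, and length 10 is optimal.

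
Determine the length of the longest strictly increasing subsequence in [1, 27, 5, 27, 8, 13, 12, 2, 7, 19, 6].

5

Let dp[i] be the longest increasing subsequence ending at position i. Then dp = [1, 2, 2, 3, 3, 4, 4, 2, 3, 5, 3].
The maximum is 5; one witness is 1, 5, 8, 13, 19 at positions 1,3,5,6,10.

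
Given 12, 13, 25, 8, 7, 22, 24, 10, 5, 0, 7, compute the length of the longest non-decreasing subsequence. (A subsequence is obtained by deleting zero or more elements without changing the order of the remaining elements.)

Let dp[i] be the longest non-decreasing subsequence ending at position i. Then dp = [1, 2, 3, 1, 1, 3, 4, 2, 1, 1, 2].
The maximum is 4; one witness is 12, 13, 22, 24 at positions 1,2,6,7.

4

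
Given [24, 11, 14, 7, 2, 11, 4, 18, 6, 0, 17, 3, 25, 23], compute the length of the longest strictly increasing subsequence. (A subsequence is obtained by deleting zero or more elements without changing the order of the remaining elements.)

Scanning left to right, the best length ending at each element is: 24→1, 11→1, 14→2, 7→1, 2→1, 11→2, 4→2, 18→3, 6→3, 0→1, 17→4, 3→2, 25→5, 23→5.
So the longest increasing subsequence has length 5, e.g. 2, 4, 6, 17, 25.

5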